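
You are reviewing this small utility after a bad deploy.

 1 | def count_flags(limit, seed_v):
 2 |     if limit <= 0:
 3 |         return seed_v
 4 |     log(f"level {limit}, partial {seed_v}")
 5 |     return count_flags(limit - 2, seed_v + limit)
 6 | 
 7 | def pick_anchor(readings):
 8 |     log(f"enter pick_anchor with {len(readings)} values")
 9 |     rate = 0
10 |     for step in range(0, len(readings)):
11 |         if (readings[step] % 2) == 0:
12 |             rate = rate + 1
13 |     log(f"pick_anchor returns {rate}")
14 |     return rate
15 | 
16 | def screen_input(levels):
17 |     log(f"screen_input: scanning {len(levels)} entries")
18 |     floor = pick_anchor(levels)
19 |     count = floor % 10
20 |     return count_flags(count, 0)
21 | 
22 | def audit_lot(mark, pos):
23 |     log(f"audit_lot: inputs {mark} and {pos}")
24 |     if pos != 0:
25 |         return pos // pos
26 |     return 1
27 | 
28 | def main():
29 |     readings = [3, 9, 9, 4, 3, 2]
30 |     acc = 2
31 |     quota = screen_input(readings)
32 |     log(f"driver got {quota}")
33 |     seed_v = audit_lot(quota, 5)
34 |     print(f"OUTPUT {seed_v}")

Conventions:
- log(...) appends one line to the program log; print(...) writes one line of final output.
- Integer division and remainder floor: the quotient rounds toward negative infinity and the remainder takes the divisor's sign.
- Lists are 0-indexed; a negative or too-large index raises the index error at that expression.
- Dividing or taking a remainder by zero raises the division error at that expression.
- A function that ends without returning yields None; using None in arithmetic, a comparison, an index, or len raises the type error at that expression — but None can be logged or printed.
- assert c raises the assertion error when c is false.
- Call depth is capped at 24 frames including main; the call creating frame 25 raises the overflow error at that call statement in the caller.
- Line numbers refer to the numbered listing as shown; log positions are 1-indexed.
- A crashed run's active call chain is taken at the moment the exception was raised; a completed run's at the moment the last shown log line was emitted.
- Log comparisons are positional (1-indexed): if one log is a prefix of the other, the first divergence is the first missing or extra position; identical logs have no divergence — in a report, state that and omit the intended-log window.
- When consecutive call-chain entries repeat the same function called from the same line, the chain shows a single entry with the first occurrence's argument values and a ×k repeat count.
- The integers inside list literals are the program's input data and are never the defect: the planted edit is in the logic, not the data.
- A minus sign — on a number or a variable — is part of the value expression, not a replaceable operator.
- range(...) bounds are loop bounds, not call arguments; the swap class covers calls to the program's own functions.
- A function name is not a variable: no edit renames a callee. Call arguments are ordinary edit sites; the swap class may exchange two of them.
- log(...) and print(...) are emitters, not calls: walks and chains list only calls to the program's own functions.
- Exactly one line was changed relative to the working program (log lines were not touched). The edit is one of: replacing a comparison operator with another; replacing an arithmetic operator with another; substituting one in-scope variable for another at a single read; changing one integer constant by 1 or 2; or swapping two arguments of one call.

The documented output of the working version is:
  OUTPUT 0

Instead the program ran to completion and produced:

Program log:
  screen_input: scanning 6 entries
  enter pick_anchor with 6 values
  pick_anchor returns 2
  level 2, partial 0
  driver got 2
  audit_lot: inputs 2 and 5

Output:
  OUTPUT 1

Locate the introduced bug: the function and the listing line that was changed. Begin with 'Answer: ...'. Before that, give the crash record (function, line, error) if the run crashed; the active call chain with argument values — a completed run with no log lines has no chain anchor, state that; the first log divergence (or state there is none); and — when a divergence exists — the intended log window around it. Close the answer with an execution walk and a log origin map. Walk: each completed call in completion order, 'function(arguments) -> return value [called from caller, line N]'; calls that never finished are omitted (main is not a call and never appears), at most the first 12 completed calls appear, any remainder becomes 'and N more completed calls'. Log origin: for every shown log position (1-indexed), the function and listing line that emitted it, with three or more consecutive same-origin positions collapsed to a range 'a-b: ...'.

Answer: the defect is in audit_lot at line 25.
Core observation: Nothing in the log betrays the bug — only the output does.
Call chain: main -> audit_lot(2, 5) (called at line 33).
First divergence: none; the two logs match at every position.
Execution walk:
  pick_anchor([3, 9, 9, 4, 3, 2]) -> 2  [called from screen_input, line 18]
  count_flags(0, 2) -> 2  [called from count_flags, line 5]
  count_flags(2, 0) -> 2  [called from screen_input, line 20]
  screen_input([3, 9, 9, 4, 3, 2]) -> 2  [called from main, line 31]
  audit_lot(2, 5) -> 1  [called from main, line 33]
Origin of each log line:
  1 — screen_input, line 17
  2 — pick_anchor, line 8
  3 — pick_anchor, line 13
  4 — count_flags, line 4
  5 — main, line 32
  6 — audit_lot, line 23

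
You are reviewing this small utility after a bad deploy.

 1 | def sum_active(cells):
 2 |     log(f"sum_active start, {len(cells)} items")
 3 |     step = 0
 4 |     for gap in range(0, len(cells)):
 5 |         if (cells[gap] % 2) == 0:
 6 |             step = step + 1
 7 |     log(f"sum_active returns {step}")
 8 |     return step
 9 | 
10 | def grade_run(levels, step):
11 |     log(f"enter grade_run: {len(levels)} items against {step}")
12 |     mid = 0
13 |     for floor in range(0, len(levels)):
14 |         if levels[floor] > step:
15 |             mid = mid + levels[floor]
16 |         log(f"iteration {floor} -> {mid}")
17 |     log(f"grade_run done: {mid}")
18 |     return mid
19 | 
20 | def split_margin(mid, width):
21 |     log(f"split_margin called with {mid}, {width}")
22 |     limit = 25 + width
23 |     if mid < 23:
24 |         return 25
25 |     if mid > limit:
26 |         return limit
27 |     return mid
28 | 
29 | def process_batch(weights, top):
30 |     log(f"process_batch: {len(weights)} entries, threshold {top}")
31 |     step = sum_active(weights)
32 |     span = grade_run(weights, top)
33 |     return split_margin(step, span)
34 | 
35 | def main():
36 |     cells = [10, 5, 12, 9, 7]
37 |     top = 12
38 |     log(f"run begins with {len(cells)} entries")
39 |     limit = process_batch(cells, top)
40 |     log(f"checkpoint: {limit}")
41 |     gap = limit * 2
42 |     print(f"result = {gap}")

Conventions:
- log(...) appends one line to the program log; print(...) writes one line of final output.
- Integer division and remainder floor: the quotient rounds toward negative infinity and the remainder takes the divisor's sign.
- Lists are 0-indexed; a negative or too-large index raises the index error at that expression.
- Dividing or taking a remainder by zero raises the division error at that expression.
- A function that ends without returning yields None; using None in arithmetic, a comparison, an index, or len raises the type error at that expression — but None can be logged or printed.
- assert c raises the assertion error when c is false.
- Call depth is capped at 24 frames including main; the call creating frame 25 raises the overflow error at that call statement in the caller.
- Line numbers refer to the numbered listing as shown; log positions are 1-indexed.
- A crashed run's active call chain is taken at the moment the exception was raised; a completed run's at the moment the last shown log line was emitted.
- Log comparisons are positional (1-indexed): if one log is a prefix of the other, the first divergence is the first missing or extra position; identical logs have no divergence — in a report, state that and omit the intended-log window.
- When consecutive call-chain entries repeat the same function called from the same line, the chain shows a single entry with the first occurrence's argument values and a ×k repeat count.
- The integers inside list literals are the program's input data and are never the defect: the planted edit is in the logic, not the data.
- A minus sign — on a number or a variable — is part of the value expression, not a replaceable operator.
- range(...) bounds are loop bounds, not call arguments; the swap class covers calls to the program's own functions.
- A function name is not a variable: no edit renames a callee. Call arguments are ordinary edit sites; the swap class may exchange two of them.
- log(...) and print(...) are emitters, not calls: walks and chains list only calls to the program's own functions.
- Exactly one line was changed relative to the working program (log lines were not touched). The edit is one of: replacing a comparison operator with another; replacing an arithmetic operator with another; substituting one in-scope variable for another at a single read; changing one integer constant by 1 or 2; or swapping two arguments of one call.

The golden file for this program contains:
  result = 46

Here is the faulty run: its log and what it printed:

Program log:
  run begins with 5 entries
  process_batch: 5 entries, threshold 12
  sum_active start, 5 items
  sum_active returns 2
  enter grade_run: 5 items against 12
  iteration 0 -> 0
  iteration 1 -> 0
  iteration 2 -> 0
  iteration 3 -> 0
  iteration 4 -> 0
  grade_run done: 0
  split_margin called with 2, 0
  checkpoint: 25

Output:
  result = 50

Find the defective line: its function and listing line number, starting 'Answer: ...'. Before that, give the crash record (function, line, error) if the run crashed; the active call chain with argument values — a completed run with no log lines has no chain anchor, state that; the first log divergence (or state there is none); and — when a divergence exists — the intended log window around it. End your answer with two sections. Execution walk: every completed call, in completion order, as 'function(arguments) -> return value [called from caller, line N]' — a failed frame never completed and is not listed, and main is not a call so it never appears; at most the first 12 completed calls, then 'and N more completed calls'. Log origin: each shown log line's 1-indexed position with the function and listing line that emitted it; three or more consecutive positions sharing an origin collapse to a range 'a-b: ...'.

Answer: the defect is in split_margin at line 24.
Key observation: Log line 13 is where behavior first shows: 'checkpoint: 25' appears instead of 'checkpoint: 23'.
Call chain: main.
First divergence: position 13; shown 'checkpoint: 25' vs intended 'checkpoint: 23'.
Intended log window:
  11: grade_run done: 0
  12: split_margin called with 2, 0
  13: checkpoint: 23
Execution walk:
  sum_active([10, 5, 12, 9, 7]) -> 2  [called from process_batch, line 31]
  grade_run([10, 5, 12, 9, 7], 12) -> 0  [called from process_batch, line 32]
  split_margin(2, 0) -> 25  [called from process_batch, line 33]
  process_batch([10, 5, 12, 9, 7], 12) -> 25  [called from main, line 39]
Log line origins:
  1 — main, line 38
  2 — process_batch, line 30
  3 — sum_active, line 2
  4 — sum_active, line 7
  5 — grade_run, line 11
  6-10 — grade_run, line 16
  11 — grade_run, line 17
  12 — split_margin, line 21
  13 — main, line 40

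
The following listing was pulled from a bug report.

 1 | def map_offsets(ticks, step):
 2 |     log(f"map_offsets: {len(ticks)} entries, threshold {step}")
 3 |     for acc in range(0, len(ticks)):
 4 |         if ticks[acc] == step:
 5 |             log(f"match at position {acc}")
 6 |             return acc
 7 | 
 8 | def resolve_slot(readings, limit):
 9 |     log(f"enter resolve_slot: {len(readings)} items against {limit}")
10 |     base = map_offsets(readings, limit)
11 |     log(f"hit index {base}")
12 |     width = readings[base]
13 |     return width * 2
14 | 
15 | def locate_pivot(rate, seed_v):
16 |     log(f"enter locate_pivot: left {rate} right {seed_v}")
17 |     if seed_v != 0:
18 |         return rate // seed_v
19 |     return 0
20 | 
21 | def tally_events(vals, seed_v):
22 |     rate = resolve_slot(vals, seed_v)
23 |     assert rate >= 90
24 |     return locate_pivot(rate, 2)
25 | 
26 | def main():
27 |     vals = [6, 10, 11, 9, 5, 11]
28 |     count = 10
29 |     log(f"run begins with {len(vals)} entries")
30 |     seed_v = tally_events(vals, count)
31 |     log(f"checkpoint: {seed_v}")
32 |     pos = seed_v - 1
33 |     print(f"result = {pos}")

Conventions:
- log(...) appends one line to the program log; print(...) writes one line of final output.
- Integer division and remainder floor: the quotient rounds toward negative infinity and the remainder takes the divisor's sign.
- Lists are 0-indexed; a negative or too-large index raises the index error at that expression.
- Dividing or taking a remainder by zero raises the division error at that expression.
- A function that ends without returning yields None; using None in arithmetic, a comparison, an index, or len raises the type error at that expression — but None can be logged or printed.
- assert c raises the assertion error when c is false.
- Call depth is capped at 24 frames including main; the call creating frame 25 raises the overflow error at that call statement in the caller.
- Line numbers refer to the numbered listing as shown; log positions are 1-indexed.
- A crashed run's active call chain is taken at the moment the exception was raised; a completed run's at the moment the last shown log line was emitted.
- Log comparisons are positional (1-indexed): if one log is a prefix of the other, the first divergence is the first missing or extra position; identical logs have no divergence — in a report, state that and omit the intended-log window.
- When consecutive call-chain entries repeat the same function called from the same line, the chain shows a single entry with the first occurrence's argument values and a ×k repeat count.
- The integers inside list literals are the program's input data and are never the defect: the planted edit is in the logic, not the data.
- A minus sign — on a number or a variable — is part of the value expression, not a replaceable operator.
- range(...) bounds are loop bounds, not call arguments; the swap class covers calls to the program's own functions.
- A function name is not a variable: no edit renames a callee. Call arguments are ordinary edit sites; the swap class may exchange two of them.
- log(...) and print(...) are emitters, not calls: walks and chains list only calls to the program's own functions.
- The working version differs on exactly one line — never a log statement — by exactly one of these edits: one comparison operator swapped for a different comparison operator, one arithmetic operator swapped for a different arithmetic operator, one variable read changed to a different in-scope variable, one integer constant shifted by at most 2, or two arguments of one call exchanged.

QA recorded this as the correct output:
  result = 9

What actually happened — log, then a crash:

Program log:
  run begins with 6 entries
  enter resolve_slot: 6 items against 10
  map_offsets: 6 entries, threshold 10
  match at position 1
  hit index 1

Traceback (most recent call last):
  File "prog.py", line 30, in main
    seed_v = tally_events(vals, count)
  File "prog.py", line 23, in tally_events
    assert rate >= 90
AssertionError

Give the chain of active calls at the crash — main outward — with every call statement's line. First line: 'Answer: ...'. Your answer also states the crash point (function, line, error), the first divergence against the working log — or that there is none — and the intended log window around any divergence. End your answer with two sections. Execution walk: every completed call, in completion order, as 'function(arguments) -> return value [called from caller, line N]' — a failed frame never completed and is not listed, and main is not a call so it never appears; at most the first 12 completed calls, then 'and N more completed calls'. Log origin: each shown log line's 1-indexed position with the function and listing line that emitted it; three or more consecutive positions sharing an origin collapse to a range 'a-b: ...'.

Answer: main -> tally_events (called at line 30).
The tell: The log ends early — 5 lines, where the working version next logs 'enter locate_pivot: left 20 right 2'.
Crash: tally_events, line 23, AssertionError.
First divergence: position 6; the shown log stops at 5 lines while the working version next logs 'enter locate_pivot: left 20 right 2'.
Intended log window:
  4: match at position 1
  5: hit index 1
  6: enter locate_pivot: left 20 right 2
  7: checkpoint: 10
Execution walk:
  map_offsets([6, 10, 11, 9, 5, 11], 10) -> 1  [called from resolve_slot, line 10]
  resolve_slot([6, 10, 11, 9, 5, 11], 10) -> 20  [called from tally_events, line 22]
Log origins:
  1: logged in main at line 29
  2: logged in resolve_slot at line 9
  3: logged in map_offsets at line 2
  4: logged in map_offsets at line 5
  5: logged in resolve_slot at line 11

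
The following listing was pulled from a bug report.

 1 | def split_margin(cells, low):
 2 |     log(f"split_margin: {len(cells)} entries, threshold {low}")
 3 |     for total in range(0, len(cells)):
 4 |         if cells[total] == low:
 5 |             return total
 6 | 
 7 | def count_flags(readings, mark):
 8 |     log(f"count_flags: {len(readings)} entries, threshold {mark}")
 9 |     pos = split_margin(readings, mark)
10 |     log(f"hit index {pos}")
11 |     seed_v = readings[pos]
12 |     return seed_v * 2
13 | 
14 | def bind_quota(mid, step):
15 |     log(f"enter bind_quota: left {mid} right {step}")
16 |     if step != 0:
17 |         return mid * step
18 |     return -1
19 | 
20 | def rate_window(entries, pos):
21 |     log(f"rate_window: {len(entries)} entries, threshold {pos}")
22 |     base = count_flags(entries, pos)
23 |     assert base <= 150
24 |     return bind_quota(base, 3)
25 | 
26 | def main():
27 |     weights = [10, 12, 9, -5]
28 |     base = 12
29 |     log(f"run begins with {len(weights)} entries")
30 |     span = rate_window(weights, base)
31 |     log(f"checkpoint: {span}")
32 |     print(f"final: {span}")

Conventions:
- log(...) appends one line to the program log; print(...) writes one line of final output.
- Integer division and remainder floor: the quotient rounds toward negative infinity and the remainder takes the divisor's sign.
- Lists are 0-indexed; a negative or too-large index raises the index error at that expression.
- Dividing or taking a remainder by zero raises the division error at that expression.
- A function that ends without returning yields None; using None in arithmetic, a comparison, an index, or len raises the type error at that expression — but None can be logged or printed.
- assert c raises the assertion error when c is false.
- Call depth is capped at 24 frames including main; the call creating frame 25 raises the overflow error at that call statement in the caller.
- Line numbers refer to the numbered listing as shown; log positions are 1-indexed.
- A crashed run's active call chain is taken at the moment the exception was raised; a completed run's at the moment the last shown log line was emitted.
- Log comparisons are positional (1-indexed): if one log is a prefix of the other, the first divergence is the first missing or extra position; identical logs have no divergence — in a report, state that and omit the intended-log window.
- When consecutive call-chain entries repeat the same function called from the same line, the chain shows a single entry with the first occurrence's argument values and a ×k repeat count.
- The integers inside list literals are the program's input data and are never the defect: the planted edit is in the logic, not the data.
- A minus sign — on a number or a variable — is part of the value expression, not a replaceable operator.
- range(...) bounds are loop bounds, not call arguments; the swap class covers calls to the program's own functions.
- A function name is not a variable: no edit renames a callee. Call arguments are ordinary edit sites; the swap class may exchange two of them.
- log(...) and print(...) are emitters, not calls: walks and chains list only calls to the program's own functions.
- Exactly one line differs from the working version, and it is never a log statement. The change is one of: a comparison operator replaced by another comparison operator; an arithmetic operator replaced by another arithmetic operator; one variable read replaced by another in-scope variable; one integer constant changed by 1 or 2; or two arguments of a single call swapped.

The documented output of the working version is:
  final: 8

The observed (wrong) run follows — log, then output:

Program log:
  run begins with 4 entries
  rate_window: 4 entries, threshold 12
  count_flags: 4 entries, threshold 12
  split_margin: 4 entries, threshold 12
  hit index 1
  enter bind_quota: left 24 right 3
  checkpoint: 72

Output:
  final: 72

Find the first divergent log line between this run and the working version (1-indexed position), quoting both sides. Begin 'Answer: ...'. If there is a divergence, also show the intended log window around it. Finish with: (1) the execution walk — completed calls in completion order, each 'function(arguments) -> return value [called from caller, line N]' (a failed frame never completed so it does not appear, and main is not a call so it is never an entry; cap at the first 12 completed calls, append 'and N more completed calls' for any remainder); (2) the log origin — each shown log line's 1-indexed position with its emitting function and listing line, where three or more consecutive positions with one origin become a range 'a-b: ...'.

Answer: position 7; shown 'checkpoint: 72' vs intended 'checkpoint: 8'.
Intended log window:
  5: hit index 1
  6: enter bind_quota: left 24 right 3
  7: checkpoint: 8
Execution walk:
  split_margin([10, 12, 9, -5], 12) -> 1  [called from count_flags, line 9]
  count_flags([10, 12, 9, -5], 12) -> 24  [called from rate_window, line 22]
  bind_quota(24, 3) -> 72  [called from rate_window, line 24]
  rate_window([10, 12, 9, -5], 12) -> 72  [called from main, line 30]
Log line origins:
  1: logged in main at line 29
  2: logged in rate_window at line 21
  3: logged in count_flags at line 8
  4: logged in split_margin at line 2
  5: logged in count_flags at line 10
  6: logged in bind_quota at line 15
  7: logged in main at line 31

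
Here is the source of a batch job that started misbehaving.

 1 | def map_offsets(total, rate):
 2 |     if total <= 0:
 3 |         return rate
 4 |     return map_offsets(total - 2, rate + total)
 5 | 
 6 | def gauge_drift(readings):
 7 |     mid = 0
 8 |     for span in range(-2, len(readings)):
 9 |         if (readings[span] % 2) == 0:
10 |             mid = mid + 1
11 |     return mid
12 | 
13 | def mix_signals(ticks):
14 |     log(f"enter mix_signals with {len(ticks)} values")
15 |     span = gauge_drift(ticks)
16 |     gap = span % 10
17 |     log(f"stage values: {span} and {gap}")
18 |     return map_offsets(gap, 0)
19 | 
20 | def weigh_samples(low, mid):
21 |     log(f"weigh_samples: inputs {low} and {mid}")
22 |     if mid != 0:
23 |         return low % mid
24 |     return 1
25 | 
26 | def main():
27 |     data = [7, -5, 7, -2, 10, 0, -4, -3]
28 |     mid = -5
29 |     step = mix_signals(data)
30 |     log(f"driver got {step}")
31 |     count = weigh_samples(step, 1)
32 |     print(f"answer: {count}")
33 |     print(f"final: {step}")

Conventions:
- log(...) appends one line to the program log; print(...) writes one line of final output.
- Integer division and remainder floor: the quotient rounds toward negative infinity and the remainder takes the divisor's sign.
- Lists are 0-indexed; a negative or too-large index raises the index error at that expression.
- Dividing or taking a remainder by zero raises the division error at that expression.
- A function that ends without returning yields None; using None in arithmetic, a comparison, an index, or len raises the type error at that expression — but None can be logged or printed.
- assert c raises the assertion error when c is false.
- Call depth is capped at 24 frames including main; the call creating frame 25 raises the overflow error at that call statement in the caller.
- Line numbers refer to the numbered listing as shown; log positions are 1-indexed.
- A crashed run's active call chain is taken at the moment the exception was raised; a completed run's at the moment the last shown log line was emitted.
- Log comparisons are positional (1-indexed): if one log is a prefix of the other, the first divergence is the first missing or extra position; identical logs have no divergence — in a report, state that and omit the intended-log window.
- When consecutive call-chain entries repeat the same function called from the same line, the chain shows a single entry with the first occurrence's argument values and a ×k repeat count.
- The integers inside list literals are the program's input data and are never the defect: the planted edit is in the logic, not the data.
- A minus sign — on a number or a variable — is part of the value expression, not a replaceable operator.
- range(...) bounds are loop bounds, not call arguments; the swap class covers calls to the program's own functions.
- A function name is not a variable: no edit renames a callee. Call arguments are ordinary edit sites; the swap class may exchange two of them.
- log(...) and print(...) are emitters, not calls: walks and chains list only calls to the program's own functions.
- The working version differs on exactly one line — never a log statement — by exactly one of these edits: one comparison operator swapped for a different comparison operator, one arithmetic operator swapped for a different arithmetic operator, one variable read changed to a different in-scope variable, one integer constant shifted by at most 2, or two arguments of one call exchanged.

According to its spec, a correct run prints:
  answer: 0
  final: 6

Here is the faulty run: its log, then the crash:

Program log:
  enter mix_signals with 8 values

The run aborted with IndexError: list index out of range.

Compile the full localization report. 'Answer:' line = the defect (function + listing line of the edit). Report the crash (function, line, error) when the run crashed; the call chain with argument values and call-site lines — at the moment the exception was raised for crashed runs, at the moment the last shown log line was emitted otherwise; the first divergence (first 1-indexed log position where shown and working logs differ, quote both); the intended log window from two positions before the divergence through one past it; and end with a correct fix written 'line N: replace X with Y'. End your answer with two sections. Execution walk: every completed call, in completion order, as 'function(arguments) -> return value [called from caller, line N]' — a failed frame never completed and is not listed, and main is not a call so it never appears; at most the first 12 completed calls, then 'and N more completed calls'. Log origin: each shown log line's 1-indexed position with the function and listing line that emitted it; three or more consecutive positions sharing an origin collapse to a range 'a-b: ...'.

Answer: the defect is in gauge_drift at line 8.
Key observation: After 1 matching log line the faulty run goes silent, while the working version continues with 'stage values: 4 and 4'.
Crash: gauge_drift, line 9, IndexError.
Call chain: main -> mix_signals([7, -5, 7, -2, 10, 0, -4, -3]) (called at line 29) -> gauge_drift([7, -5, 7, -2, 10, 0, -4, -3]) (called at line 15).
First divergence: position 2; the shown log stops at 1 line while the working version next logs 'stage values: 4 and 4'.
Intended log window:
  1: enter mix_signals with 8 values
  2: stage values: 4 and 4
  3: driver got 6
Execution walk:
  (no call completed)
Origin of each log line:
  1: emitted by mix_signals (line 14)
A correct fix: line 8: replace `-2` with `0`.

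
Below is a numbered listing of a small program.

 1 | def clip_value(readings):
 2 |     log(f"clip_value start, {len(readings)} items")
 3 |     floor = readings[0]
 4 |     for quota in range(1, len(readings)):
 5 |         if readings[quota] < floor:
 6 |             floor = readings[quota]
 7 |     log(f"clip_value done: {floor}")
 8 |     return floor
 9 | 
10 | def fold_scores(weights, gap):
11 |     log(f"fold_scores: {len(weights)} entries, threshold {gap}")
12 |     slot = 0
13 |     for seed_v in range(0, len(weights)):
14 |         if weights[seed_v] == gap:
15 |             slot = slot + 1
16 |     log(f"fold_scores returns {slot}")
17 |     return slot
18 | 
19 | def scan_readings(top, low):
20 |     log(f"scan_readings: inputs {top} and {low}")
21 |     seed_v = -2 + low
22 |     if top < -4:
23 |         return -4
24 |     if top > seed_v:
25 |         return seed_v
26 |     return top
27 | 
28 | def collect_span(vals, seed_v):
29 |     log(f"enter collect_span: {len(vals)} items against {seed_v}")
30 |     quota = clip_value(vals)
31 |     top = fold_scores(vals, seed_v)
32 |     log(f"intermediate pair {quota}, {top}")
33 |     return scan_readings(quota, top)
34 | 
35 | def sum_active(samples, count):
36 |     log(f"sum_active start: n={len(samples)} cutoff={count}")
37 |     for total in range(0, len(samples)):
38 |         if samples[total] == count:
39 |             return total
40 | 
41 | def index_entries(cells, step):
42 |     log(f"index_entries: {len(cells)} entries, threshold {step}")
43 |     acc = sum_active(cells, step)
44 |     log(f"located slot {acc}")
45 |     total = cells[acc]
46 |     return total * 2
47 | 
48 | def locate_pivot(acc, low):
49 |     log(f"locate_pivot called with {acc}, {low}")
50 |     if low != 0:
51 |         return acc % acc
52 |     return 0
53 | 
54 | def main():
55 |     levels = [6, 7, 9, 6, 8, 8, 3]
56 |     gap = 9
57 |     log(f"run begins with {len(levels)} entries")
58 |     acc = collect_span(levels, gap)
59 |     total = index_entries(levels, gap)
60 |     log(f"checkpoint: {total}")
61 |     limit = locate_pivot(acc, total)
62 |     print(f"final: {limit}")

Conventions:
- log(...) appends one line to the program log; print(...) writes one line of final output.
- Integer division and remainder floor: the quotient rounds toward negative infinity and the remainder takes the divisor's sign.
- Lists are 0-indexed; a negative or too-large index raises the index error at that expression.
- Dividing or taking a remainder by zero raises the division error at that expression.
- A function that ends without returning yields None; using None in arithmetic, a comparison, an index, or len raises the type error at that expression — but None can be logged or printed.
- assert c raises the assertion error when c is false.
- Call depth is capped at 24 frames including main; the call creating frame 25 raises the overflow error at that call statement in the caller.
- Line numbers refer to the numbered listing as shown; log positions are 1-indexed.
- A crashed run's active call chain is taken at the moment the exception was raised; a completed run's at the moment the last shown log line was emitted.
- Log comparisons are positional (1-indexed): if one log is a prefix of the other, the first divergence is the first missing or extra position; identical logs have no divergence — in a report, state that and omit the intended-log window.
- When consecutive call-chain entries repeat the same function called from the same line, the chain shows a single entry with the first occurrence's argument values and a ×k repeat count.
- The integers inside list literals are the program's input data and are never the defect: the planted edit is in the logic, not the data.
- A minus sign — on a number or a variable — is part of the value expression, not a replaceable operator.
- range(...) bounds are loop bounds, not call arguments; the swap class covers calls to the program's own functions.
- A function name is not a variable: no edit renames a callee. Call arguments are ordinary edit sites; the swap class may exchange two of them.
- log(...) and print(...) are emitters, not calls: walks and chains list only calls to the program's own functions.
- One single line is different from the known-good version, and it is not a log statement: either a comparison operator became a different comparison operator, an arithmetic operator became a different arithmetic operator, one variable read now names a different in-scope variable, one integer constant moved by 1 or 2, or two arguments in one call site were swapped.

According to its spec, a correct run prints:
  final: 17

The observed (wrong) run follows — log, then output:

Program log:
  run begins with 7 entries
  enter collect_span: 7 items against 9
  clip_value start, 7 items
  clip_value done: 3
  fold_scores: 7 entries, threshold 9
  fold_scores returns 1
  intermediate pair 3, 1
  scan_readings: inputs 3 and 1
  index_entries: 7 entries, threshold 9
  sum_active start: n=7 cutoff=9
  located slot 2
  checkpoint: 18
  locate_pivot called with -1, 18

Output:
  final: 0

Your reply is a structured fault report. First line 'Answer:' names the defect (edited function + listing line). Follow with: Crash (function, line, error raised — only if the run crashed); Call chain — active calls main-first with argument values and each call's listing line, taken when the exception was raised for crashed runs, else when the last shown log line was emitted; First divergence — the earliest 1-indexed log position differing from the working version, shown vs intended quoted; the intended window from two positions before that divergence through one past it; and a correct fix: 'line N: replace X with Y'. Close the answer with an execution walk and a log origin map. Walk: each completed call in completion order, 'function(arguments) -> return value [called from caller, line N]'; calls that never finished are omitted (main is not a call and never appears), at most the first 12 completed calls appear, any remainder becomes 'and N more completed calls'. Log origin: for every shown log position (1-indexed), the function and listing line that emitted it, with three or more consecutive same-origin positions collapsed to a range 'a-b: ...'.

Answer: the defect is in locate_pivot at line 51.
Key observation: Log streams are identical — the defect surfaces only in the printed output.
Call chain: main -> locate_pivot(-1, 18) (called at line 61).
First divergence: there is none — every log position agrees.
Execution walk:
  clip_value([6, 7, 9, 6, 8, 8, 3]) -> 3  [called from collect_span, line 30]
  fold_scores([6, 7, 9, 6, 8, 8, 3], 9) -> 1  [called from collect_span, line 31]
  scan_readings(3, 1) -> -1  [called from collect_span, line 33]
  collect_span([6, 7, 9, 6, 8, 8, 3], 9) -> -1  [called from main, line 58]
  sum_active([6, 7, 9, 6, 8, 8, 3], 9) -> 2  [called from index_entries, line 43]
  index_entries([6, 7, 9, 6, 8, 8, 3], 9) -> 18  [called from main, line 59]
  locate_pivot(-1, 18) -> 0  [called from main, line 61]
Log origins:
  1: emitted by main (line 57)
  2: emitted by collect_span (line 29)
  3: emitted by clip_value (line 2)
  4: emitted by clip_value (line 7)
  5: emitted by fold_scores (line 11)
  6: emitted by fold_scores (line 16)
  7: emitted by collect_span (line 32)
  8: emitted by scan_readings (line 20)
  9: emitted by index_entries (line 42)
  10: emitted by sum_active (line 36)
  11: emitted by index_entries (line 44)
  12: emitted by main (line 60)
  13: emitted by locate_pivot (line 49)
A correct fix: line 51: replace `acc % acc` with `acc % low`.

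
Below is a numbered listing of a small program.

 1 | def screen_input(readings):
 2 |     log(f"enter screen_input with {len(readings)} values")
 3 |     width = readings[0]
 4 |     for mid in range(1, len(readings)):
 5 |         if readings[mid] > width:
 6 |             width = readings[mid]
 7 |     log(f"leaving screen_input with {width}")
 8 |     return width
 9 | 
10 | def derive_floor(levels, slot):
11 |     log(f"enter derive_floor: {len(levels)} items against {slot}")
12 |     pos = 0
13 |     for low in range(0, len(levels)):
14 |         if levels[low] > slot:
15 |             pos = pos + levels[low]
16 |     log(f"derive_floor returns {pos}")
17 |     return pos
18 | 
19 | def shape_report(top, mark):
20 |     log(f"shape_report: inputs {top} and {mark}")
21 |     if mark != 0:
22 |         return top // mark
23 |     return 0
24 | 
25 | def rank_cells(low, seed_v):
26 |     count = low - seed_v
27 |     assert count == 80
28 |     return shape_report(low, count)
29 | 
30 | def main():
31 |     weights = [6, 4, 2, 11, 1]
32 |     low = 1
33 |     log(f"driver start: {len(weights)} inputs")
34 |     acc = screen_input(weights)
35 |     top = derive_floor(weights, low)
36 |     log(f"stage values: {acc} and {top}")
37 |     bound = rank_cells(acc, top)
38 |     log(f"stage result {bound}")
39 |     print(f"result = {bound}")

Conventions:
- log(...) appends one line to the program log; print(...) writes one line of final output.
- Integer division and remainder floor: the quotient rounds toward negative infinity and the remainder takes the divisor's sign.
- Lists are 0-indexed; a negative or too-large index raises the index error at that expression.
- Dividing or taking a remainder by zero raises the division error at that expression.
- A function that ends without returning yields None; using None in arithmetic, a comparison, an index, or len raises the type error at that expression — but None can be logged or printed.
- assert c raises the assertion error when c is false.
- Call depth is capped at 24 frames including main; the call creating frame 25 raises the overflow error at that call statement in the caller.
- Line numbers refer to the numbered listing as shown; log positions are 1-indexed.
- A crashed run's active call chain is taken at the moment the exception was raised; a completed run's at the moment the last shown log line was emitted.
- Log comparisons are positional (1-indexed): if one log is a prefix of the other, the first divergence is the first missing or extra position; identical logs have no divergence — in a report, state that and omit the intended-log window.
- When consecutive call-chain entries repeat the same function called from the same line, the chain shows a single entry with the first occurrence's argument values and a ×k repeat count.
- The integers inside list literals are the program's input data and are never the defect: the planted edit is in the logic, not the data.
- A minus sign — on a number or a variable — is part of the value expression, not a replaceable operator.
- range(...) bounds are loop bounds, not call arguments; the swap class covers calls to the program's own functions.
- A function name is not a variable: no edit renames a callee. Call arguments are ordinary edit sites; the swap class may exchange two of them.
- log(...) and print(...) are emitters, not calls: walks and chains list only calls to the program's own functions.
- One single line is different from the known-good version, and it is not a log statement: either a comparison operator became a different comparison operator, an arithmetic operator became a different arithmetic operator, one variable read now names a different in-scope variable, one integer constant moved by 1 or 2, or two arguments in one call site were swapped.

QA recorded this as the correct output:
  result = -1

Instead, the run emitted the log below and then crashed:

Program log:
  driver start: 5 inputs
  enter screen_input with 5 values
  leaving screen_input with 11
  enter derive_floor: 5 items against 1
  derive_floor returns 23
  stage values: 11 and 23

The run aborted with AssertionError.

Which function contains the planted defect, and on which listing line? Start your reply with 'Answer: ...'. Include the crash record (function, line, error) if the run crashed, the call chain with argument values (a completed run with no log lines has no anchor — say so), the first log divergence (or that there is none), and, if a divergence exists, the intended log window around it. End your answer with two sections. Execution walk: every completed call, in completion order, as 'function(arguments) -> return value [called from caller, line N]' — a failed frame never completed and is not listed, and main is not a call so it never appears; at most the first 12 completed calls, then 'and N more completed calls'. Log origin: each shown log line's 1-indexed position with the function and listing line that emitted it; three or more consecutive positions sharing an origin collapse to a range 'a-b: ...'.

Answer: the defect is in rank_cells at line 27.
Key fact: A complete run would log 'shape_report: inputs 11 and -12' next, but this one stopped at 6 lines.
Crash: rank_cells, line 27, AssertionError.
Call chain: main -> rank_cells(11, 23) (called at line 37).
First divergence: position 7 — after 6 matching lines the faulty run goes silent; intended next line 'shape_report: inputs 11 and -12'.
Intended log window:
  5: derive_floor returns 23
  6: stage values: 11 and 23
  7: shape_report: inputs 11 and -12
  8: stage result -1
Execution walk:
  screen_input([6, 4, 2, 11, 1]) -> 11  [called from main, line 34]
  derive_floor([6, 4, 2, 11, 1], 1) -> 23  [called from main, line 35]
Log origin:
  1 — main, line 33
  2 — screen_input, line 2
  3 — screen_input, line 7
  4 — derive_floor, line 11
  5 — derive_floor, line 16
  6 — main, line 36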